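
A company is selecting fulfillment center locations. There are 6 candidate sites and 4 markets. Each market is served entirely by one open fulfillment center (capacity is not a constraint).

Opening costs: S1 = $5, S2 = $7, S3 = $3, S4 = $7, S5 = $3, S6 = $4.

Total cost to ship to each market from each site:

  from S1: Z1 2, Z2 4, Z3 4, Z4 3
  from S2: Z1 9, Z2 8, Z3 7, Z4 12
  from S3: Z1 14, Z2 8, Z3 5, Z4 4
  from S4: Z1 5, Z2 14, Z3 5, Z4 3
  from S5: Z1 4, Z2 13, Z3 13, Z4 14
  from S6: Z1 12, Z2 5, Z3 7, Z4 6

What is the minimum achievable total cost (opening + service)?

For any fixed open set, each market goes to its cheapest open site; total = fixed + service.
{S1}: Z1→S1 2, Z2→S1 4, Z3→S1 4, Z4→S1 3. Service 13; fixed 5; total 18.
{S1, S3}: Z1→S1 2, Z2→S1 4, Z3→S1 4, Z4→S1 3. Service 13; fixed 8; total 21.
{S1, S5}: Z1→S1 2, Z2→S1 4, Z3→S1 4, Z4→S1 3. Service 13; fixed 8; total 21.
{S1, S2, S3, S4, S5, S6}: service 13 + fixed 29 = 42
No other subset beats 18.

Minimum total cost: 18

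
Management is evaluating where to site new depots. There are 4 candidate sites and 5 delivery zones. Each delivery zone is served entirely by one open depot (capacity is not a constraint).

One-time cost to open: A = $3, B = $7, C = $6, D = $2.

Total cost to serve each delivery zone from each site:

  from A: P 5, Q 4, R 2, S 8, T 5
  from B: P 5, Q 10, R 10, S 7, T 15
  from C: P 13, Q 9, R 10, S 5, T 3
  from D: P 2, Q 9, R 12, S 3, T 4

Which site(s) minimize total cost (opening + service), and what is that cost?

Open A and D; minimum total cost 20.

For any fixed open set, each delivery zone goes to its cheapest open site; total = fixed + service.
{A, D}: P→D 2, Q→A 4, R→A 2, S→D 3, T→D 4. Service 15; fixed 5; total 20.
{A, C, D}: service 14 + fixed 11 = 25
{A}: service 24 + fixed 3 = 27
{A, B, C, D}: P→D 2, Q→A 4, R→A 2, S→D 3, T→C 3. Service 14; fixed 18; total 32.
No other subset beats 20.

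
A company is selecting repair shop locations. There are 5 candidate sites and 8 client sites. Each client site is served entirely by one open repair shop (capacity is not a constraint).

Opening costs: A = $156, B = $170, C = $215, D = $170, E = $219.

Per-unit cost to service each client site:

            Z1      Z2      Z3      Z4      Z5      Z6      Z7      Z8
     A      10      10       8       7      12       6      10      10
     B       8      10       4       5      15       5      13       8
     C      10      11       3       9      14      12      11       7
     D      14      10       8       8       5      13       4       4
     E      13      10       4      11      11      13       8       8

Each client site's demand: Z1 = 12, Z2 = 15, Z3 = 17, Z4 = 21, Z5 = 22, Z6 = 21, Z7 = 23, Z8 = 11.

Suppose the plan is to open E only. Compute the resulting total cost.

Each client site is assigned to its cheapest site among the open ones.
{E}: Z1→E 13·12=156, Z2→E 10·15=150, Z3→E 4·17=68, Z4→E 11·21=231, Z5→E 11·22=242, Z6→E 13·21=273, Z7→E 8·23=184, Z8→E 8·11=88. Service 1392; fixed 219; total 1611.

Total cost: 1611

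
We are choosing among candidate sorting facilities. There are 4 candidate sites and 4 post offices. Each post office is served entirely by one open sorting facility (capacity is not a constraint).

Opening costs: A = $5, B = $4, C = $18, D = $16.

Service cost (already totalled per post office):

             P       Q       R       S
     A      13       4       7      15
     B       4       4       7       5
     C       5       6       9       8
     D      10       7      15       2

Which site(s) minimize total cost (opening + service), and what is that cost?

Open B only; minimum total cost 24.

For any fixed open set, each post office goes to its cheapest open site; total = fixed + service.
{B}: P→B 4, Q→B 4, R→B 7, S→B 5. Service 20; fixed 4; total 24.
{A, B}: service 20 + fixed 9 = 29
{B, D}: P→B 4, Q→B 4, R→B 7, S→D 2. Service 17; fixed 20; total 37.
{A, B, C, D}: service 17 + fixed 43 = 60
(All 15 nonempty subsets were checked; B only is lowest.)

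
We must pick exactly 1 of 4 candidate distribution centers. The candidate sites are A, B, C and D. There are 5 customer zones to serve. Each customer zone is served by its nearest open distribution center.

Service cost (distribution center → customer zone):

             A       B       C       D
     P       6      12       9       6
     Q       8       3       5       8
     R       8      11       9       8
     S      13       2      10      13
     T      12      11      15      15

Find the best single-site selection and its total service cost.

With exactly 1 open, each customer zone uses its cheapest among the chosen.
{B}: P→B 12, Q→B 3, R→B 11, S→B 2, T→B 11. Service cost 39.
{A}: service cost 47
{C}: service cost 48
Among all 4 size-1 choices, {B} is lowest.

Choose B only; total service cost 39.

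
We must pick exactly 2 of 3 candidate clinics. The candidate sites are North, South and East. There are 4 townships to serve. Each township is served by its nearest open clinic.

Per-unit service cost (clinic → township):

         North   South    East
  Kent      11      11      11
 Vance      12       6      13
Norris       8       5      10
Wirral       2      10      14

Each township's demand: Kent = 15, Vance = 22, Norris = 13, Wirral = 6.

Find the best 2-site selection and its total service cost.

With exactly 2 open, each township uses its cheapest among the chosen.
{North, South}: Kent→North 11·15=165, Vance→South 6·22=132, Norris→South 5·13=65, Wirral→North 2·6=12. Service cost 374.
{South, East}: service cost 422
{North, East}: service cost 545
Among all 3 size-2 choices, {North, South} is lowest.

Choose North and South; total service cost 374.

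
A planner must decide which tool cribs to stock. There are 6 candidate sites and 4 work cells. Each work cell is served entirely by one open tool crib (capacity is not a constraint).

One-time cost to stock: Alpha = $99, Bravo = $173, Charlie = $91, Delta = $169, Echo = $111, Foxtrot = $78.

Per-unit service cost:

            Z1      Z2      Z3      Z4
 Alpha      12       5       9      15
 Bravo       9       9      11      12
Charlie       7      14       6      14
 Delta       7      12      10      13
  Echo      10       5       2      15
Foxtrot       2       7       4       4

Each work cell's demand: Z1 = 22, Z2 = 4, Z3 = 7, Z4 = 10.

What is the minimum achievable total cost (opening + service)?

For any fixed open set, each work cell goes to its cheapest open site; total = fixed + service.
{Foxtrot}: Z1→Foxtrot 2·22=44, Z2→Foxtrot 7·4=28, Z3→Foxtrot 4·7=28, Z4→Foxtrot 4·10=40. Service 140; fixed 78; total 218.
{Echo, Foxtrot}: service 118 + fixed 189 = 307
{Alpha, Foxtrot}: service 132 + fixed 177 = 309
{Alpha, Bravo, Charlie, Delta, Echo, Foxtrot}: service 118 + fixed 721 = 839
No other subset beats 218.

Minimum total cost: 218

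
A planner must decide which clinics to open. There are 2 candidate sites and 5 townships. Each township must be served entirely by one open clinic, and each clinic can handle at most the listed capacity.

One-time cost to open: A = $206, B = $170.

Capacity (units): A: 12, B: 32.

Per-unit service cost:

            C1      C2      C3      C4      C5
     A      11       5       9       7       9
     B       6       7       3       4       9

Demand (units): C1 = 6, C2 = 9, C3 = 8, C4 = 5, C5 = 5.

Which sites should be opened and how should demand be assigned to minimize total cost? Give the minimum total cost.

Open {A, B}: C1→B 6·6=36, C2→A 5·9=45, C3→B 3·8=24, C4→B 4·5=20, C5→B 9·5=45.
Loads: A carries 9/12, B carries 24/32. Service 170; fixed 376; total 546.
Next best feasible plan costs 564.

Minimum total cost: 546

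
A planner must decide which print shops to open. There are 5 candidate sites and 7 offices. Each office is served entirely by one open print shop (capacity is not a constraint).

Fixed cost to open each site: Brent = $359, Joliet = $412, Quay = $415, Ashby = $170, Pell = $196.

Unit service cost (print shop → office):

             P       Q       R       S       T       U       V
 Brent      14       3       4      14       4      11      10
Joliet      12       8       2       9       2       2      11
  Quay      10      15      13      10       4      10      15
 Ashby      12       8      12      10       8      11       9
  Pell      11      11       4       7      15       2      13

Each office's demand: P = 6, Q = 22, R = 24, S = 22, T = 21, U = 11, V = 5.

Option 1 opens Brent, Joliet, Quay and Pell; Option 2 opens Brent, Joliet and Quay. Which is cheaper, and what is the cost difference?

Option 1: {Brent, Joliet, Quay, Pell}: P→Quay 10·6=60, Q→Brent 3·22=66, R→Joliet 2·24=48, S→Pell 7·22=154, T→Joliet 2·21=42, U→Joliet 2·11=22, V→Brent 10·5=50. Service 442; fixed 1382; total 1824.
Option 2: {Brent, Joliet, Quay}: P→Quay 10·6=60, Q→Brent 3·22=66, R→Joliet 2·24=48, S→Joliet 9·22=198, T→Joliet 2·21=42, U→Joliet 2·11=22, V→Brent 10·5=50. Service 486; fixed 1186; total 1672.
Difference: |1824 − 1672| = 152.

Option 2 is cheaper by 152.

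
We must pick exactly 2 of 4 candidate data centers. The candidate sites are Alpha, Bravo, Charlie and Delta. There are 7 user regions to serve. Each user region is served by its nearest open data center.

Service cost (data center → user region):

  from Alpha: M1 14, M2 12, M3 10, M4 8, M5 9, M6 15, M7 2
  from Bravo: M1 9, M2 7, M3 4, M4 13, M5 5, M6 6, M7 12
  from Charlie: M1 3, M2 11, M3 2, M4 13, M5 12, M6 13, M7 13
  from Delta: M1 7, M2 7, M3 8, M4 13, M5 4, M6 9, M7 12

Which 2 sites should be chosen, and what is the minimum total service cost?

With exactly 2 open, each user region uses its cheapest among the chosen.
{Alpha, Bravo}: M1→Bravo 9, M2→Bravo 7, M3→Bravo 4, M4→Alpha 8, M5→Bravo 5, M6→Bravo 6, M7→Alpha 2. Service cost 41.
{Alpha, Delta}: service cost 45
{Alpha, Charlie}: service cost 48
Among all 6 size-2 choices, {Alpha, Bravo} is lowest.

Choose Alpha and Bravo; total service cost 41.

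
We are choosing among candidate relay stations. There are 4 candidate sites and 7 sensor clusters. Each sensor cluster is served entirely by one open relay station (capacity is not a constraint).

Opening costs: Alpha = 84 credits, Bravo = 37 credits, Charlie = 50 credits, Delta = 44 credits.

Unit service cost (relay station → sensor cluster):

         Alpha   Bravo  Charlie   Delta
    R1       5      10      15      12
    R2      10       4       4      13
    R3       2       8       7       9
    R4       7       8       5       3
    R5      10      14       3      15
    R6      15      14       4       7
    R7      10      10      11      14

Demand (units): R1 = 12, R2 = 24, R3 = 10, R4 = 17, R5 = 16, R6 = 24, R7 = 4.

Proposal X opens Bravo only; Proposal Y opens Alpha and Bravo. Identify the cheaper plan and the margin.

Proposal X: {Bravo}: R1→Bravo 10·12=120, R2→Bravo 4·24=96, R3→Bravo 8·10=80, R4→Bravo 8·17=136, R5→Bravo 14·16=224, R6→Bravo 14·24=336, R7→Bravo 10·4=40. Service 1032; fixed 37; total 1069.
Proposal Y: {Alpha, Bravo}: R1→Alpha 5·12=60, R2→Bravo 4·24=96, R3→Alpha 2·10=20, R4→Alpha 7·17=119, R5→Alpha 10·16=160, R6→Bravo 14·24=336, R7→Alpha 10·4=40. Service 831; fixed 121; total 952.
Difference: |1069 − 952| = 117.

Proposal Y is cheaper by 117.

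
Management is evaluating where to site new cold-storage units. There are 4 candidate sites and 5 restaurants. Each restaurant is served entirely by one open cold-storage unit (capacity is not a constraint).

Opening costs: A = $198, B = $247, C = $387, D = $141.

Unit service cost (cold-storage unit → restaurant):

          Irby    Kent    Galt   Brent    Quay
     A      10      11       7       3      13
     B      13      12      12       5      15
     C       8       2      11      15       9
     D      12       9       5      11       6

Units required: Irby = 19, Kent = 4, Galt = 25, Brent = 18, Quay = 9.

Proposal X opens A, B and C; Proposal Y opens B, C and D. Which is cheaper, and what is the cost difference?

Proposal X: {A, B, C}: Irby→C 8·19=152, Kent→C 2·4=8, Galt→A 7·25=175, Brent→A 3·18=54, Quay→C 9·9=81. Service 470; fixed 832; total 1302.
Proposal Y: {B, C, D}: Irby→C 8·19=152, Kent→C 2·4=8, Galt→D 5·25=125, Brent→B 5·18=90, Quay→D 6·9=54. Service 429; fixed 775; total 1204.
Difference: |1302 − 1204| = 98.

Proposal Y is cheaper by 98.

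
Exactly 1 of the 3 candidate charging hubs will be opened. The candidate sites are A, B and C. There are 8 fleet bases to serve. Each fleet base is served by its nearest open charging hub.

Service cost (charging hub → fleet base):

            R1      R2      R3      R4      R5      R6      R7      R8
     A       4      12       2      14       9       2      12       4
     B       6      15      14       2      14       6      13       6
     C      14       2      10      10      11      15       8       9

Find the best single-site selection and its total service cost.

With exactly 1 open, each fleet base uses its cheapest among the chosen.
{A}: R1→A 4, R2→A 12, R3→A 2, R4→A 14, R5→A 9, R6→A 2, R7→A 12, R8→A 4. Service cost 59.
{B}: service cost 76
{C}: service cost 79
Among all 3 size-1 choices, {A} is lowest.

Choose A only; total service cost 59.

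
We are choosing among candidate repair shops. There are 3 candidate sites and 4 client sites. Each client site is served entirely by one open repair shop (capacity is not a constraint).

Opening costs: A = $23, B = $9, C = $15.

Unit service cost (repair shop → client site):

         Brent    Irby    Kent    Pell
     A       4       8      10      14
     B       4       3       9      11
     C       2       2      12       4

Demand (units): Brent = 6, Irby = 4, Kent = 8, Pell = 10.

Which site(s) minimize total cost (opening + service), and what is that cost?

Open B and C; minimum total cost 156.

For any fixed open set, each client site goes to its cheapest open site; total = fixed + service.
{B, C}: Brent→C 2·6=12, Irby→C 2·4=8, Kent→B 9·8=72, Pell→C 4·10=40. Service 132; fixed 24; total 156.
{C}: service 156 + fixed 15 = 171
{A, C}: service 140 + fixed 38 = 178
{A, B, C}: service 132 + fixed 47 = 179
No other subset beats 156.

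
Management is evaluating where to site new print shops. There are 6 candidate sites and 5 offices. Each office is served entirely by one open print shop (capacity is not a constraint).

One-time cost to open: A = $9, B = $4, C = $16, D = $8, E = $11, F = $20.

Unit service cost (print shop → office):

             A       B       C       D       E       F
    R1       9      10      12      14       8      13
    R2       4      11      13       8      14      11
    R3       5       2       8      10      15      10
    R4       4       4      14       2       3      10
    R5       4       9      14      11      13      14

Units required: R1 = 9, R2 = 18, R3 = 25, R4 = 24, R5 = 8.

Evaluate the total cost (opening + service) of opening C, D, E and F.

Total cost: 607

Each office is assigned to its cheapest site among the open ones.
{C, D, E, F}: R1→E 8·9=72, R2→D 8·18=144, R3→C 8·25=200, R4→D 2·24=48, R5→D 11·8=88. Service 552; fixed 55; total 607.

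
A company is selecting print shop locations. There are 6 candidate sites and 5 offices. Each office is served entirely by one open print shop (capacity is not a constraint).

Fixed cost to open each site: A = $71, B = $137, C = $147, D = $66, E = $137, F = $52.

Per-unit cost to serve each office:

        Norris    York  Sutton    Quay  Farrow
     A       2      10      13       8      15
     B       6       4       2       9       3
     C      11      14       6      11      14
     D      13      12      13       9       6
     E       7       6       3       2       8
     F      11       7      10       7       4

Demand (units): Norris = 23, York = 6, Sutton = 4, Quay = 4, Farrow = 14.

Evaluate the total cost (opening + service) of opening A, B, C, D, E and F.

Each office is assigned to its cheapest site among the open ones.
{A, B, C, D, E, F}: Norris→A 2·23=46, York→B 4·6=24, Sutton→B 2·4=8, Quay→E 2·4=8, Farrow→B 3·14=42. Service 128; fixed 610; total 738.

Total cost: 738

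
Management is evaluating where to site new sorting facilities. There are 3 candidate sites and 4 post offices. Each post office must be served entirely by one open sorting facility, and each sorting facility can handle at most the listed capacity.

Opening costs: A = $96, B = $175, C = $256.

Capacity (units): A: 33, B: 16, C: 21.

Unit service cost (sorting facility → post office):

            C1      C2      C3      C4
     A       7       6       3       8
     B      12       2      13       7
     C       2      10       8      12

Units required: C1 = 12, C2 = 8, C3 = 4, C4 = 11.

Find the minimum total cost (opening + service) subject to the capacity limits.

Open {A, B}: C1→A 7·12=84, C2→B 2·8=16, C3→A 3·4=12, C4→A 8·11=88.
Loads: A carries 27/33, B carries 8/16. Service 200; fixed 271; total 471.
Next best feasible plan costs 492.

Minimum total cost: 471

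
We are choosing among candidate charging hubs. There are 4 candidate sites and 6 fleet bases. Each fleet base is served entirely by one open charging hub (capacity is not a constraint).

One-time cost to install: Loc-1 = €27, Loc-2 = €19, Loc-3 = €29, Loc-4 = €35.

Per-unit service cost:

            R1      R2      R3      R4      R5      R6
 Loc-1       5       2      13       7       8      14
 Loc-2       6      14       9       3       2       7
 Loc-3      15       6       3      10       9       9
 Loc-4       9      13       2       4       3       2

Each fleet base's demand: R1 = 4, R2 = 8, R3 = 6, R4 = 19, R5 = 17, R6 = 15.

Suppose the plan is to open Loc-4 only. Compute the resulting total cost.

Each fleet base is assigned to its cheapest site among the open ones.
{Loc-4}: R1→Loc-4 9·4=36, R2→Loc-4 13·8=104, R3→Loc-4 2·6=12, R4→Loc-4 4·19=76, R5→Loc-4 3·17=51, R6→Loc-4 2·15=30. Service 309; fixed 35; total 344.

Total cost: 344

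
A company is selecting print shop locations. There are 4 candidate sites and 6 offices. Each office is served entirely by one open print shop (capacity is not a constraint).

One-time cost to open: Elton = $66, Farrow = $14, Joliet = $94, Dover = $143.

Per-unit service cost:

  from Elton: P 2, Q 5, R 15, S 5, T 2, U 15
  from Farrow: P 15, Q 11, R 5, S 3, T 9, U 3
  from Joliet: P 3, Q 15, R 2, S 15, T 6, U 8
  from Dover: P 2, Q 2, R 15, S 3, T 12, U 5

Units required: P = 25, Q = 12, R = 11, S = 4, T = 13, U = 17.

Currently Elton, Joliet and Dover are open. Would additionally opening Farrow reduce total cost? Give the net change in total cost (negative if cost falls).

Current service cost with {Elton, Joliet, Dover}: 219.
Adding Farrow: each office re-picks its cheapest; new service cost 185, saving 34.
Extra fixed cost: 14. Net change = 14 − 34 = -20.
(Totals: 522 → 502.)

Yes — net change −20 (cost falls by 20).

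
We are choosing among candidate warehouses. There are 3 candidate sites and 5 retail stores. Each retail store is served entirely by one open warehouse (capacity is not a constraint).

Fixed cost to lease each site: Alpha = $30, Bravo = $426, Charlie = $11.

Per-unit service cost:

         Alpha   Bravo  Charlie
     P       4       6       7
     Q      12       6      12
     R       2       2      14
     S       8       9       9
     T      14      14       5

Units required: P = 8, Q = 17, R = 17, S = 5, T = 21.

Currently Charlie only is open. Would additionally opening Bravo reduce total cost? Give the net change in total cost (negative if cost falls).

No — net change +112 (cost rises by 112).

Current service cost with {Charlie}: 648.
Adding Bravo: each retail store re-picks its cheapest; new service cost 334, saving 314.
Extra fixed cost: 426. Net change = 426 − 314 = 112.
(Totals: 659 → 771.)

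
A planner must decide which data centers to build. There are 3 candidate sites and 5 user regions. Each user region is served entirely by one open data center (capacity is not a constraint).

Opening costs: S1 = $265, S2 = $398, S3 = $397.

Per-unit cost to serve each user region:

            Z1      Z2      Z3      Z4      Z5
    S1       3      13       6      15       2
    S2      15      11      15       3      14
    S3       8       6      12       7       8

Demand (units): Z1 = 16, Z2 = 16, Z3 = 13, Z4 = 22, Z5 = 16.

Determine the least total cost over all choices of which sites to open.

For any fixed open set, each user region goes to its cheapest open site; total = fixed + service.
{S1}: Z1→S1 3·16=48, Z2→S1 13·16=208, Z3→S1 6·13=78, Z4→S1 15·22=330, Z5→S1 2·16=32. Service 696; fixed 265; total 961.
{S3}: service 662 + fixed 397 = 1059
{S1, S2}: Z1→S1 3·16=48, Z2→S2 11·16=176, Z3→S1 6·13=78, Z4→S2 3·22=66, Z5→S1 2·16=32. Service 400; fixed 663; total 1063.
{S1, S2, S3}: service 320 + fixed 1060 = 1380
No other subset beats 961.

Minimum total cost: 961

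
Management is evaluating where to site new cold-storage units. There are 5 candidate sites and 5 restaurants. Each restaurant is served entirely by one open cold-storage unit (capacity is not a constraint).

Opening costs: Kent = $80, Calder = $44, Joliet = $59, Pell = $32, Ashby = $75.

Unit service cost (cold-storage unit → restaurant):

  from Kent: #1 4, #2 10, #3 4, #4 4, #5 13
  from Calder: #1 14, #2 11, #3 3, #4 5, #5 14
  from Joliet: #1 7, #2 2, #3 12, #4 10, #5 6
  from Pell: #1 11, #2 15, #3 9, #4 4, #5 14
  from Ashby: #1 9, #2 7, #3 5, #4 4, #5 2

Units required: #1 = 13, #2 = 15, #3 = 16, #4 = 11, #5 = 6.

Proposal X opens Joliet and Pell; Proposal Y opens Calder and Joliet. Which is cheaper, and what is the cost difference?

Proposal Y is cheaper by 73.

Proposal X: {Joliet, Pell}: #1→Joliet 7·13=91, #2→Joliet 2·15=30, #3→Pell 9·16=144, #4→Pell 4·11=44, #5→Joliet 6·6=36. Service 345; fixed 91; total 436.
Proposal Y: {Calder, Joliet}: #1→Joliet 7·13=91, #2→Joliet 2·15=30, #3→Calder 3·16=48, #4→Calder 5·11=55, #5→Joliet 6·6=36. Service 260; fixed 103; total 363.
Difference: |436 − 363| = 73.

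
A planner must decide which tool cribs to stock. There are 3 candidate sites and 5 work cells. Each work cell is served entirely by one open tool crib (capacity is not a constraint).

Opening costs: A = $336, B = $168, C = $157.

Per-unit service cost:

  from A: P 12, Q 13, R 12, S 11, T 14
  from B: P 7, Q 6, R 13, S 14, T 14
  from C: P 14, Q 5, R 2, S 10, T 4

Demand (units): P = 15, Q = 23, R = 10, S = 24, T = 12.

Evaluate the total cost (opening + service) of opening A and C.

Total cost: 1096

Each work cell is assigned to its cheapest site among the open ones.
{A, C}: P→A 12·15=180, Q→C 5·23=115, R→C 2·10=20, S→C 10·24=240, T→C 4·12=48. Service 603; fixed 493; total 1096.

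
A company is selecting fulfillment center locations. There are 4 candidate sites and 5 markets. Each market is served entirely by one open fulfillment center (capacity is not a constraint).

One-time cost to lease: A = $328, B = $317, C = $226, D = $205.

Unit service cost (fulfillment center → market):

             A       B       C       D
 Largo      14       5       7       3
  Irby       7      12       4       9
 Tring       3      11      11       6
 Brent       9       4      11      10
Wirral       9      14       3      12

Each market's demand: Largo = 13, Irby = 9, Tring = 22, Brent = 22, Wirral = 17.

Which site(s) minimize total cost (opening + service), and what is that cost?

For any fixed open set, each market goes to its cheapest open site; total = fixed + service.
{D}: Largo→D 3·13=39, Irby→D 9·9=81, Tring→D 6·22=132, Brent→D 10·22=220, Wirral→D 12·17=204. Service 676; fixed 205; total 881.
{C}: service 662 + fixed 226 = 888
{C, D}: Largo→D 3·13=39, Irby→C 4·9=36, Tring→D 6·22=132, Brent→D 10·22=220, Wirral→C 3·17=51. Service 478; fixed 431; total 909.
{A, B, C, D}: service 280 + fixed 1076 = 1356
(All 15 nonempty subsets were checked; D only is lowest.)

Open D only; minimum total cost 881.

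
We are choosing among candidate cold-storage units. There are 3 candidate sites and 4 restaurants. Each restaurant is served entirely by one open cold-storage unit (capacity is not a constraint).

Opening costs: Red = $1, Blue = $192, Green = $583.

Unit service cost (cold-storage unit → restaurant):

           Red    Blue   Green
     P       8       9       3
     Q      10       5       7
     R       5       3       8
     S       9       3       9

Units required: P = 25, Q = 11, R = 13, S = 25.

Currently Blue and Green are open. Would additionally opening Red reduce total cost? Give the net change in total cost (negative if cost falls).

Current service cost with {Blue, Green}: 244.
Adding Red: each restaurant re-picks its cheapest; new service cost 244, saving 0.
Extra fixed cost: 1. Net change = 1 − 0 = 1.
(Totals: 1019 → 1020.)

No — net change +1 (cost rises by 1).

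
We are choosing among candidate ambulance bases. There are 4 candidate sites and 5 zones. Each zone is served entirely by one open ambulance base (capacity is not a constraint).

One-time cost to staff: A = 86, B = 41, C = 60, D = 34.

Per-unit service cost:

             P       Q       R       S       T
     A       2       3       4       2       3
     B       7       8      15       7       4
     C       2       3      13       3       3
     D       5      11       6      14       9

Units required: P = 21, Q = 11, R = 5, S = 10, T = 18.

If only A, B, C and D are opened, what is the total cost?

Total cost: 390

Each zone is assigned to its cheapest site among the open ones.
{A, B, C, D}: P→A 2·21=42, Q→A 3·11=33, R→A 4·5=20, S→A 2·10=20, T→A 3·18=54. Service 169; fixed 221; total 390.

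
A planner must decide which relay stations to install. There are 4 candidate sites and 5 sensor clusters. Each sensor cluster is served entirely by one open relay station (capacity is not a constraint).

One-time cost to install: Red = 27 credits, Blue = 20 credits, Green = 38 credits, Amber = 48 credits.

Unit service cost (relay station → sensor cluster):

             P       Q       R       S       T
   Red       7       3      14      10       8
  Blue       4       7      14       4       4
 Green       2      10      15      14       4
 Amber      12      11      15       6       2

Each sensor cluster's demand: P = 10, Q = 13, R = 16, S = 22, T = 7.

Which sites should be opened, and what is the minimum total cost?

For any fixed open set, each sensor cluster goes to its cheapest open site; total = fixed + service.
{Red, Blue}: P→Blue 4·10=40, Q→Red 3·13=39, R→Red 14·16=224, S→Blue 4·22=88, T→Blue 4·7=28. Service 419; fixed 47; total 466.
{Red, Blue, Green}: service 399 + fixed 85 = 484
{Blue}: service 471 + fixed 20 = 491
{Red, Blue, Green, Amber}: P→Green 2·10=20, Q→Red 3·13=39, R→Red 14·16=224, S→Blue 4·22=88, T→Amber 2·7=14. Service 385; fixed 133; total 518.
No other subset beats 466.

Open Red and Blue; minimum total cost 466.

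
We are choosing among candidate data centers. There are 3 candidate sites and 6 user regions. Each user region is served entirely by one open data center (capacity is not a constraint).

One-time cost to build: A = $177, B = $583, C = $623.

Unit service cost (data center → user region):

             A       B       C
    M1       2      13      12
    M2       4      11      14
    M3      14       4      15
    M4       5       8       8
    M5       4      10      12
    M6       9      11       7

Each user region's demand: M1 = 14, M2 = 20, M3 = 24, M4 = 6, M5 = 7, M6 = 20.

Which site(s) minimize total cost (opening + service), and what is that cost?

Open A only; minimum total cost 859.

For any fixed open set, each user region goes to its cheapest open site; total = fixed + service.
{A}: M1→A 2·14=28, M2→A 4·20=80, M3→A 14·24=336, M4→A 5·6=30, M5→A 4·7=28, M6→A 9·20=180. Service 682; fixed 177; total 859.
{A, B}: service 442 + fixed 760 = 1202
{B}: service 836 + fixed 583 = 1419
{A, B, C}: service 402 + fixed 1383 = 1785
(All 7 nonempty subsets were checked; A only is lowest.)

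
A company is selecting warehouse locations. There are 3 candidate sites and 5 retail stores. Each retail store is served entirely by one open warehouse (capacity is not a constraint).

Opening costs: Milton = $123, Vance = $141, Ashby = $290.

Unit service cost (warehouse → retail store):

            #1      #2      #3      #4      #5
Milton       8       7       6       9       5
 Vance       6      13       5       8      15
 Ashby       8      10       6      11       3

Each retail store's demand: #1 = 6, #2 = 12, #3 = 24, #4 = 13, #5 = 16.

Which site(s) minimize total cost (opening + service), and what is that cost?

Open Milton only; minimum total cost 596.

For any fixed open set, each retail store goes to its cheapest open site; total = fixed + service.
{Milton}: #1→Milton 8·6=48, #2→Milton 7·12=84, #3→Milton 6·24=144, #4→Milton 9·13=117, #5→Milton 5·16=80. Service 473; fixed 123; total 596.
{Milton, Vance}: #1→Vance 6·6=36, #2→Milton 7·12=84, #3→Vance 5·24=120, #4→Vance 8·13=104, #5→Milton 5·16=80. Service 424; fixed 264; total 688.
{Ashby}: #1→Ashby 8·6=48, #2→Ashby 10·12=120, #3→Ashby 6·24=144, #4→Ashby 11·13=143, #5→Ashby 3·16=48. Service 503; fixed 290; total 793.
{Milton, Vance, Ashby}: #1→Vance 6·6=36, #2→Milton 7·12=84, #3→Vance 5·24=120, #4→Vance 8·13=104, #5→Ashby 3·16=48. Service 392; fixed 554; total 946.
No other subset beats 596.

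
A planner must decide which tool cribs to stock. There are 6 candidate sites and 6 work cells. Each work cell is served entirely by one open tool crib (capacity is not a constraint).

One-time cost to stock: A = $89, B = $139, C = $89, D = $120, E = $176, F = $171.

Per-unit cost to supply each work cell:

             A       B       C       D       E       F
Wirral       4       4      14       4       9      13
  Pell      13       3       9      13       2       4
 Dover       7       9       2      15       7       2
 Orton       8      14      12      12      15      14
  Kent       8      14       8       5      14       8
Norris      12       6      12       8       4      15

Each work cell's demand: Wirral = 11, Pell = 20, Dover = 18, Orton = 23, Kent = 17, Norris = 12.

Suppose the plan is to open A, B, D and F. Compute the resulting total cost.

Each work cell is assigned to its cheapest site among the open ones.
{A, B, D, F}: Wirral→A 4·11=44, Pell→B 3·20=60, Dover→F 2·18=36, Orton→A 8·23=184, Kent→D 5·17=85, Norris→B 6·12=72. Service 481; fixed 519; total 1000.

Total cost: 1000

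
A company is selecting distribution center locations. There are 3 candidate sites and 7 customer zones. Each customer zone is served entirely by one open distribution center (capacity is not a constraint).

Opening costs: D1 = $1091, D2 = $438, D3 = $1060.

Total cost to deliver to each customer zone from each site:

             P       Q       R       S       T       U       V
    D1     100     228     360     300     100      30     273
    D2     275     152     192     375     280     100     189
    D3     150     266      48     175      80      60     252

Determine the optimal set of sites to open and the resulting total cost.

Open D2 only; minimum total cost 2001.

For any fixed open set, each customer zone goes to its cheapest open site; total = fixed + service.
{D2}: P→D2 275, Q→D2 152, R→D2 192, S→D2 375, T→D2 280, U→D2 100, V→D2 189. Service 1563; fixed 438; total 2001.
{D3}: P→D3 150, Q→D3 266, R→D3 48, S→D3 175, T→D3 80, U→D3 60, V→D3 252. Service 1031; fixed 1060; total 2091.
{D2, D3}: P→D3 150, Q→D2 152, R→D3 48, S→D3 175, T→D3 80, U→D3 60, V→D2 189. Service 854; fixed 1498; total 2352.
{D1, D2, D3}: service 774 + fixed 2589 = 3363
No other subset beats 2001.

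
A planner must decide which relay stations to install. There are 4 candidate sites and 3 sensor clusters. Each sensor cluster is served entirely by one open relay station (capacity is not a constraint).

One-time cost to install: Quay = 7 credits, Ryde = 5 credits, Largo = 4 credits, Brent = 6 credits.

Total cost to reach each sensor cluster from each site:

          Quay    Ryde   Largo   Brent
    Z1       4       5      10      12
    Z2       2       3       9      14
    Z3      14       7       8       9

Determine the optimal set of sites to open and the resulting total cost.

Open Ryde only; minimum total cost 20.

For any fixed open set, each sensor cluster goes to its cheapest open site; total = fixed + service.
{Ryde}: Z1→Ryde 5, Z2→Ryde 3, Z3→Ryde 7. Service 15; fixed 5; total 20.
{Ryde, Largo}: service 15 + fixed 9 = 24
{Quay, Ryde}: Z1→Quay 4, Z2→Quay 2, Z3→Ryde 7. Service 13; fixed 12; total 25.
{Quay, Ryde, Largo, Brent}: Z1→Quay 4, Z2→Quay 2, Z3→Ryde 7. Service 13; fixed 22; total 35.
(All 15 nonempty subsets were checked; Ryde only is lowest.)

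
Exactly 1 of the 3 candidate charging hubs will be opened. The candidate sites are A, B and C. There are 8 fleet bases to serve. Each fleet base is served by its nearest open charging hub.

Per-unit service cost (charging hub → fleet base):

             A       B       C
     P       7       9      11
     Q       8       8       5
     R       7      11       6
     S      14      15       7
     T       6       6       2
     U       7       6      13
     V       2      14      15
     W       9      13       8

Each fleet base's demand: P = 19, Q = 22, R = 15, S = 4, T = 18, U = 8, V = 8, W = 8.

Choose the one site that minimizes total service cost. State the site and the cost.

Choose A only; total service cost 722.

With exactly 1 open, each fleet base uses its cheapest among the chosen.
{A}: P→A 7·19=133, Q→A 8·22=176, R→A 7·15=105, S→A 14·4=56, T→A 6·18=108, U→A 7·8=56, V→A 2·8=16, W→A 9·8=72. Service cost 722.
{C}: service cost 761
{B}: service cost 944
Among all 3 size-1 choices, {A} is lowest.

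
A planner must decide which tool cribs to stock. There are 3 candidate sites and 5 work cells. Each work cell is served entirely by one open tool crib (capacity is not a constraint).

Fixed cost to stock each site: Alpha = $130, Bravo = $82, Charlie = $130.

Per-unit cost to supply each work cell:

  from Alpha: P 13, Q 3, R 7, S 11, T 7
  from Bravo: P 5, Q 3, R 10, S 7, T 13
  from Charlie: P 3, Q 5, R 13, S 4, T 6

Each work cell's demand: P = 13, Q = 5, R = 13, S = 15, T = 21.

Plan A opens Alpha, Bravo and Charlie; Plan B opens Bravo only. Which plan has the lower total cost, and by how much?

Plan B is cheaper by 3.

Plan A: {Alpha, Bravo, Charlie}: P→Charlie 3·13=39, Q→Alpha 3·5=15, R→Alpha 7·13=91, S→Charlie 4·15=60, T→Charlie 6·21=126. Service 331; fixed 342; total 673.
Plan B: {Bravo}: P→Bravo 5·13=65, Q→Bravo 3·5=15, R→Bravo 10·13=130, S→Bravo 7·15=105, T→Bravo 13·21=273. Service 588; fixed 82; total 670.
Difference: |673 − 670| = 3.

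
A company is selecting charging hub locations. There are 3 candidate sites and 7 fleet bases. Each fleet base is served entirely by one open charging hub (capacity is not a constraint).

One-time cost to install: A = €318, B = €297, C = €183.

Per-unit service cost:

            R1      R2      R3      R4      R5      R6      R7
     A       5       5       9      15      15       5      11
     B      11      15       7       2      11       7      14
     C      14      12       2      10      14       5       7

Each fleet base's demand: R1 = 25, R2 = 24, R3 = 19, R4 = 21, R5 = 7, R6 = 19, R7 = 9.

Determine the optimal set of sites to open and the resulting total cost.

Open A and C; minimum total cost 1250.

For any fixed open set, each fleet base goes to its cheapest open site; total = fixed + service.
{A, C}: R1→A 5·25=125, R2→A 5·24=120, R3→C 2·19=38, R4→C 10·21=210, R5→C 14·7=98, R6→A 5·19=95, R7→C 7·9=63. Service 749; fixed 501; total 1250.
{A, B}: service 691 + fixed 615 = 1306
{C}: service 1142 + fixed 183 = 1325
{A, B, C}: R1→A 5·25=125, R2→A 5·24=120, R3→C 2·19=38, R4→B 2·21=42, R5→B 11·7=77, R6→A 5·19=95, R7→C 7·9=63. Service 560; fixed 798; total 1358.
No other subset beats 1250.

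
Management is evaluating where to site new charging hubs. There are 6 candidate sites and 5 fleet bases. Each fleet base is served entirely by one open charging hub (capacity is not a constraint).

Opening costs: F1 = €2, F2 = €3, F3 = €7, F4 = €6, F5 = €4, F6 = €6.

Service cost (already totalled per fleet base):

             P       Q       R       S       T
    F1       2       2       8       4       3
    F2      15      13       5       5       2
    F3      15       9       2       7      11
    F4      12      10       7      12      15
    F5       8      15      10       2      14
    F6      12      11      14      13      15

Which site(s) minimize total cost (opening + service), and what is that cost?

For any fixed open set, each fleet base goes to its cheapest open site; total = fixed + service.
{F1, F2}: P→F1 2, Q→F1 2, R→F2 5, S→F1 4, T→F2 2. Service 15; fixed 5; total 20.
{F1}: service 19 + fixed 2 = 21
{F1, F2, F5}: P→F1 2, Q→F1 2, R→F2 5, S→F5 2, T→F2 2. Service 13; fixed 9; total 22.
{F1, F2, F3, F4, F5, F6}: P→F1 2, Q→F1 2, R→F3 2, S→F5 2, T→F2 2. Service 10; fixed 28; total 38.
No other subset beats 20.

Open F1 and F2; minimum total cost 20.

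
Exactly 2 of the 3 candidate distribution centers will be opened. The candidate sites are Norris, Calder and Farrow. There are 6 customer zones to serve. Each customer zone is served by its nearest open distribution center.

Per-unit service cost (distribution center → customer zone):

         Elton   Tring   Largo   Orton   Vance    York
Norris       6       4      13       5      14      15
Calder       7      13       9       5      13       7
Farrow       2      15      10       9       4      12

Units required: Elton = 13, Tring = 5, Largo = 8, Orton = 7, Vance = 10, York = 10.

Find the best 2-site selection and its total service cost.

With exactly 2 open, each customer zone uses its cheapest among the chosen.
{Calder, Farrow}: Elton→Farrow 2·13=26, Tring→Calder 13·5=65, Largo→Calder 9·8=72, Orton→Calder 5·7=35, Vance→Farrow 4·10=40, York→Calder 7·10=70. Service cost 308.
{Norris, Farrow}: service cost 321
{Norris, Calder}: service cost 405
Among all 3 size-2 choices, {Calder, Farrow} is lowest.

Choose Calder and Farrow; total service cost 308.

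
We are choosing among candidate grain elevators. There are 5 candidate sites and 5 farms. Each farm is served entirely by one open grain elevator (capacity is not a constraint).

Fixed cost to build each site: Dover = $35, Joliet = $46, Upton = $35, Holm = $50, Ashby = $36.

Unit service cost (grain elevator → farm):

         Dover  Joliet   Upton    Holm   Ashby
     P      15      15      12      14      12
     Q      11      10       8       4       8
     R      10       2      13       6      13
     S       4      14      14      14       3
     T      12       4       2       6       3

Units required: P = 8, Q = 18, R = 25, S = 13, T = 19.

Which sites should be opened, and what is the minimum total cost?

Open Joliet, Holm and Ashby; minimum total cost 446.

For any fixed open set, each farm goes to its cheapest open site; total = fixed + service.
{Joliet, Holm, Ashby}: P→Ashby 12·8=96, Q→Holm 4·18=72, R→Joliet 2·25=50, S→Ashby 3·13=39, T→Ashby 3·19=57. Service 314; fixed 132; total 446.
{Joliet, Upton, Holm, Ashby}: service 295 + fixed 167 = 462
{Joliet, Ashby}: P→Ashby 12·8=96, Q→Ashby 8·18=144, R→Joliet 2·25=50, S→Ashby 3·13=39, T→Ashby 3·19=57. Service 386; fixed 82; total 468.
{Dover, Joliet, Upton, Holm, Ashby}: service 295 + fixed 202 = 497
No other subset beats 446.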